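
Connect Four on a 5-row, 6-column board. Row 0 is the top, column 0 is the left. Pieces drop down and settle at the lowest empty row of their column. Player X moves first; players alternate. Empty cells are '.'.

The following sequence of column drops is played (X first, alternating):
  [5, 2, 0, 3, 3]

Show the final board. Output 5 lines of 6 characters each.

Move 1: X drops in col 5, lands at row 4
Move 2: O drops in col 2, lands at row 4
Move 3: X drops in col 0, lands at row 4
Move 4: O drops in col 3, lands at row 4
Move 5: X drops in col 3, lands at row 3

Answer: ......
......
......
...X..
X.OO.X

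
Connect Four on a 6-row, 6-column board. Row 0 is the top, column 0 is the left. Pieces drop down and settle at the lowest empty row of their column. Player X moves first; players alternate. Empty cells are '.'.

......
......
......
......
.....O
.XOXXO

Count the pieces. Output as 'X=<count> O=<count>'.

X=3 O=3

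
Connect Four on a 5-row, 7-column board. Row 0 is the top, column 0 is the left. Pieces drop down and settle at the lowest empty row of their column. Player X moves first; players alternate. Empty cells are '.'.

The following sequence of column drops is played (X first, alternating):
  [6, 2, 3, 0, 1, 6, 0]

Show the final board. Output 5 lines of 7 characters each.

Move 1: X drops in col 6, lands at row 4
Move 2: O drops in col 2, lands at row 4
Move 3: X drops in col 3, lands at row 4
Move 4: O drops in col 0, lands at row 4
Move 5: X drops in col 1, lands at row 4
Move 6: O drops in col 6, lands at row 3
Move 7: X drops in col 0, lands at row 3

Answer: .......
.......
.......
X.....O
OXOX..X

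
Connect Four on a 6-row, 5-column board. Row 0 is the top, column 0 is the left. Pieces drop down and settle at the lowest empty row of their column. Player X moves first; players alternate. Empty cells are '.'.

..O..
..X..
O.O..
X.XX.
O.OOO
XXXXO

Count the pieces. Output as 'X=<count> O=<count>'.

X=8 O=8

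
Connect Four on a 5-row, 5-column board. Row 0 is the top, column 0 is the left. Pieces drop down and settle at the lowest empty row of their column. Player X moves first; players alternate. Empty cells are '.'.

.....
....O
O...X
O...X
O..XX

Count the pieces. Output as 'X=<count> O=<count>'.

X=4 O=4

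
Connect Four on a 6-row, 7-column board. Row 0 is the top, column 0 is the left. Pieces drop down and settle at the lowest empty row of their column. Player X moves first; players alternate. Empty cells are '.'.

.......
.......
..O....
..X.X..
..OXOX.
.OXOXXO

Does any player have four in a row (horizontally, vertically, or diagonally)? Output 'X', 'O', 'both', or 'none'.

none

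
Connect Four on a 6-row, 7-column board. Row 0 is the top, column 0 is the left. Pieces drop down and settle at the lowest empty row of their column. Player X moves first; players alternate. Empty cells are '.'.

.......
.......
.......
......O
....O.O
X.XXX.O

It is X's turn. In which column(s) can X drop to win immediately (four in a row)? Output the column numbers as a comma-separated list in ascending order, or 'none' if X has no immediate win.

col 0: drop X → no win
col 1: drop X → WIN!
col 2: drop X → no win
col 3: drop X → no win
col 4: drop X → no win
col 5: drop X → WIN!
col 6: drop X → no win

Answer: 1,5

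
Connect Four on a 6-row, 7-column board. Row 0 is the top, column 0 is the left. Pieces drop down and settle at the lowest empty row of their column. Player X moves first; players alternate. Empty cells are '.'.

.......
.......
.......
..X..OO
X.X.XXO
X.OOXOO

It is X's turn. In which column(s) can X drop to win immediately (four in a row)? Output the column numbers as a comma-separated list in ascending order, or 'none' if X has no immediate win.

Answer: 3

Derivation:
col 0: drop X → no win
col 1: drop X → no win
col 2: drop X → no win
col 3: drop X → WIN!
col 4: drop X → no win
col 5: drop X → no win
col 6: drop X → no win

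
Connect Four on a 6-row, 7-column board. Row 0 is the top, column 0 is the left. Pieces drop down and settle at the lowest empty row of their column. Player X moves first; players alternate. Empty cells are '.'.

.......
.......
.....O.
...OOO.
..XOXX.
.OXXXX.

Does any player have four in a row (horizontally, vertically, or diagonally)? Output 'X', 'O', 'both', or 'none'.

X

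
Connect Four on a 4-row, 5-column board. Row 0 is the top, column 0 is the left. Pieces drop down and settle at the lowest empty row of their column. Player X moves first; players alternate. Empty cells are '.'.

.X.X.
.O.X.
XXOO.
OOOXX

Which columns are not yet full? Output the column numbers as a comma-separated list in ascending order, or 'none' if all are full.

Answer: 0,2,4

Derivation:
col 0: top cell = '.' → open
col 1: top cell = 'X' → FULL
col 2: top cell = '.' → open
col 3: top cell = 'X' → FULL
col 4: top cell = '.' → open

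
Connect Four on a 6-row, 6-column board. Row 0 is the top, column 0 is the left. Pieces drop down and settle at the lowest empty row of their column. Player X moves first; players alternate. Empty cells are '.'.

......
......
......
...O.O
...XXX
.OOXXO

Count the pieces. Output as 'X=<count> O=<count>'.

X=5 O=5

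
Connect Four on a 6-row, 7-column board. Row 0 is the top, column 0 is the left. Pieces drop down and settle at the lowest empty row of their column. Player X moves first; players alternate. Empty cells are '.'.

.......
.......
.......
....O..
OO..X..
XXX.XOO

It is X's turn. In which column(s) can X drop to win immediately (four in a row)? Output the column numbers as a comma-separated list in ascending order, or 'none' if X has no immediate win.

Answer: 3

Derivation:
col 0: drop X → no win
col 1: drop X → no win
col 2: drop X → no win
col 3: drop X → WIN!
col 4: drop X → no win
col 5: drop X → no win
col 6: drop X → no win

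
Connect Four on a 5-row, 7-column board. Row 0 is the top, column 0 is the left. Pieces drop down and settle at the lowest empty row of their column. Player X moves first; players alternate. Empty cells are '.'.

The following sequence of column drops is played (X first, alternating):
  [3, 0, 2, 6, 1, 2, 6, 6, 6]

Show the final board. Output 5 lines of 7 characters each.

Move 1: X drops in col 3, lands at row 4
Move 2: O drops in col 0, lands at row 4
Move 3: X drops in col 2, lands at row 4
Move 4: O drops in col 6, lands at row 4
Move 5: X drops in col 1, lands at row 4
Move 6: O drops in col 2, lands at row 3
Move 7: X drops in col 6, lands at row 3
Move 8: O drops in col 6, lands at row 2
Move 9: X drops in col 6, lands at row 1

Answer: .......
......X
......O
..O...X
OXXX..O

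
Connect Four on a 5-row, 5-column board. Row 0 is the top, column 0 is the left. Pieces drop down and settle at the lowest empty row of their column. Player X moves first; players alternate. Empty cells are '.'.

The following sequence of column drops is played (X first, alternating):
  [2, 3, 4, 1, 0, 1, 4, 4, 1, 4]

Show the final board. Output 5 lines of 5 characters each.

Answer: .....
....O
.X..O
.O..X
XOXOX

Derivation:
Move 1: X drops in col 2, lands at row 4
Move 2: O drops in col 3, lands at row 4
Move 3: X drops in col 4, lands at row 4
Move 4: O drops in col 1, lands at row 4
Move 5: X drops in col 0, lands at row 4
Move 6: O drops in col 1, lands at row 3
Move 7: X drops in col 4, lands at row 3
Move 8: O drops in col 4, lands at row 2
Move 9: X drops in col 1, lands at row 2
Move 10: O drops in col 4, lands at row 1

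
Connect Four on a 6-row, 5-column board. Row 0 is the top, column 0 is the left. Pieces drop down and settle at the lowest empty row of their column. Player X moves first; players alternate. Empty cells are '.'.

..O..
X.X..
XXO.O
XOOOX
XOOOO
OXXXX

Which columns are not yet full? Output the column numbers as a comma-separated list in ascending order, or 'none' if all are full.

col 0: top cell = '.' → open
col 1: top cell = '.' → open
col 2: top cell = 'O' → FULL
col 3: top cell = '.' → open
col 4: top cell = '.' → open

Answer: 0,1,3,4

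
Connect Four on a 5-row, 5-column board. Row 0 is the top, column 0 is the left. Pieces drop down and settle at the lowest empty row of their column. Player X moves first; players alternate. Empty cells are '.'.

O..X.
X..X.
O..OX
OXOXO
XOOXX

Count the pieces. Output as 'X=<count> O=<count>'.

X=9 O=8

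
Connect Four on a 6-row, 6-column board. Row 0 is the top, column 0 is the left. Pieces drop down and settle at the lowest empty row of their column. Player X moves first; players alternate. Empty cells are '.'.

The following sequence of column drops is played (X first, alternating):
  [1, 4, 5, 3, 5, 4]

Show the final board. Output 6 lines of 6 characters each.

Move 1: X drops in col 1, lands at row 5
Move 2: O drops in col 4, lands at row 5
Move 3: X drops in col 5, lands at row 5
Move 4: O drops in col 3, lands at row 5
Move 5: X drops in col 5, lands at row 4
Move 6: O drops in col 4, lands at row 4

Answer: ......
......
......
......
....OX
.X.OOX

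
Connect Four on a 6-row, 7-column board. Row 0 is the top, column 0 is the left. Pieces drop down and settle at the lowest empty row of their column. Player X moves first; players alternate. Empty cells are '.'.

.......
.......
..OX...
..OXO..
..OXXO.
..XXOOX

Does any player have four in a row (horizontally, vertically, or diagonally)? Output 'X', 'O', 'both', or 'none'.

X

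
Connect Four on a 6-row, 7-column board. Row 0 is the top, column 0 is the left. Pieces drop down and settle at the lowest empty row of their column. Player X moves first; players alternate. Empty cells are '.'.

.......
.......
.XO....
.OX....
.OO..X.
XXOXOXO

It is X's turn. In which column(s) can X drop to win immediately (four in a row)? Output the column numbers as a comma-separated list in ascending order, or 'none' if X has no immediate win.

Answer: none

Derivation:
col 0: drop X → no win
col 1: drop X → no win
col 2: drop X → no win
col 3: drop X → no win
col 4: drop X → no win
col 5: drop X → no win
col 6: drop X → no win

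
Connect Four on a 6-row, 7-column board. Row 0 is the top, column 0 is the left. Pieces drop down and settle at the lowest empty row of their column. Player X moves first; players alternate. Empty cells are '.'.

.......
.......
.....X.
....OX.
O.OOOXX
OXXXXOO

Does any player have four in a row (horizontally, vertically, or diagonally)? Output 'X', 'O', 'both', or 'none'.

X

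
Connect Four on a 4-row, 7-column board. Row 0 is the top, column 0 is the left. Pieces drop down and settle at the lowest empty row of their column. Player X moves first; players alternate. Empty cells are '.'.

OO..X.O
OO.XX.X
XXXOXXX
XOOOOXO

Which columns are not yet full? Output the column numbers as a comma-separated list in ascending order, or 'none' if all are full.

col 0: top cell = 'O' → FULL
col 1: top cell = 'O' → FULL
col 2: top cell = '.' → open
col 3: top cell = '.' → open
col 4: top cell = 'X' → FULL
col 5: top cell = '.' → open
col 6: top cell = 'O' → FULL

Answer: 2,3,5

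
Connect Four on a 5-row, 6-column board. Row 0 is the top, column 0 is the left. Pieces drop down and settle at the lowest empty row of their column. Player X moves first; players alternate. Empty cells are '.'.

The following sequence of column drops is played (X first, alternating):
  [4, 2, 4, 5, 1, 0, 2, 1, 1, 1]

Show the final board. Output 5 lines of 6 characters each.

Move 1: X drops in col 4, lands at row 4
Move 2: O drops in col 2, lands at row 4
Move 3: X drops in col 4, lands at row 3
Move 4: O drops in col 5, lands at row 4
Move 5: X drops in col 1, lands at row 4
Move 6: O drops in col 0, lands at row 4
Move 7: X drops in col 2, lands at row 3
Move 8: O drops in col 1, lands at row 3
Move 9: X drops in col 1, lands at row 2
Move 10: O drops in col 1, lands at row 1

Answer: ......
.O....
.X....
.OX.X.
OXO.XO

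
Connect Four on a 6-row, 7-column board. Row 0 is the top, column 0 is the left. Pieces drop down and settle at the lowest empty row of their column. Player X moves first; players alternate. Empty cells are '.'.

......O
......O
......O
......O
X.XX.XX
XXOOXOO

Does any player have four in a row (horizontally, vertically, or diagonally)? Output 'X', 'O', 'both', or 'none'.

O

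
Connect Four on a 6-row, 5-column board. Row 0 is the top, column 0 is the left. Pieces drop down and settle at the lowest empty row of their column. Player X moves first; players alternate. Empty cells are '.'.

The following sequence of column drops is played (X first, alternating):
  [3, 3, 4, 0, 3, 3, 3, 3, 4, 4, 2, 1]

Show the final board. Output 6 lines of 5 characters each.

Answer: ...O.
...X.
...O.
...XO
...OX
OOXXX

Derivation:
Move 1: X drops in col 3, lands at row 5
Move 2: O drops in col 3, lands at row 4
Move 3: X drops in col 4, lands at row 5
Move 4: O drops in col 0, lands at row 5
Move 5: X drops in col 3, lands at row 3
Move 6: O drops in col 3, lands at row 2
Move 7: X drops in col 3, lands at row 1
Move 8: O drops in col 3, lands at row 0
Move 9: X drops in col 4, lands at row 4
Move 10: O drops in col 4, lands at row 3
Move 11: X drops in col 2, lands at row 5
Move 12: O drops in col 1, lands at row 5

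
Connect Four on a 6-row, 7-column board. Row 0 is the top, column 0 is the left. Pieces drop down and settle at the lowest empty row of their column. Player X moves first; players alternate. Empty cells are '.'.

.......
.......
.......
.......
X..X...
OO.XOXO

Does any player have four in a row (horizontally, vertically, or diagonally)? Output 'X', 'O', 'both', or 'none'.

none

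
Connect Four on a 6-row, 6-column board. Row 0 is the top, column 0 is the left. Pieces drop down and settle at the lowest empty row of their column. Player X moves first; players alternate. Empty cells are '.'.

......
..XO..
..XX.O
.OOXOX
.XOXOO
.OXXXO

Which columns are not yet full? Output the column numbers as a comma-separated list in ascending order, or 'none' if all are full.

col 0: top cell = '.' → open
col 1: top cell = '.' → open
col 2: top cell = '.' → open
col 3: top cell = '.' → open
col 4: top cell = '.' → open
col 5: top cell = '.' → open

Answer: 0,1,2,3,4,5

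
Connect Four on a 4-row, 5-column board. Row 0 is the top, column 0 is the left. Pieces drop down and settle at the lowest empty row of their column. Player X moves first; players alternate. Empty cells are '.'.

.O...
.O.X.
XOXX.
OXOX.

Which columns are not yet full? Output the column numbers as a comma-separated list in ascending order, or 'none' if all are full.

col 0: top cell = '.' → open
col 1: top cell = 'O' → FULL
col 2: top cell = '.' → open
col 3: top cell = '.' → open
col 4: top cell = '.' → open

Answer: 0,2,3,4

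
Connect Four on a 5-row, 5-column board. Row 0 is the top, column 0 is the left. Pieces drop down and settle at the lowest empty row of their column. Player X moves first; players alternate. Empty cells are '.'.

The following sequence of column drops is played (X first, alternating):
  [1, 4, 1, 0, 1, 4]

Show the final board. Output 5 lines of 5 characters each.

Answer: .....
.....
.X...
.X..O
OX..O

Derivation:
Move 1: X drops in col 1, lands at row 4
Move 2: O drops in col 4, lands at row 4
Move 3: X drops in col 1, lands at row 3
Move 4: O drops in col 0, lands at row 4
Move 5: X drops in col 1, lands at row 2
Move 6: O drops in col 4, lands at row 3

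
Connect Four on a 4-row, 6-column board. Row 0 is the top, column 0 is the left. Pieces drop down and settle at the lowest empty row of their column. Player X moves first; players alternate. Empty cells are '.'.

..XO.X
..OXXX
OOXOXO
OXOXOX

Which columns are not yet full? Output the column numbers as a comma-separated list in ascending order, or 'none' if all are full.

col 0: top cell = '.' → open
col 1: top cell = '.' → open
col 2: top cell = 'X' → FULL
col 3: top cell = 'O' → FULL
col 4: top cell = '.' → open
col 5: top cell = 'X' → FULL

Answer: 0,1,4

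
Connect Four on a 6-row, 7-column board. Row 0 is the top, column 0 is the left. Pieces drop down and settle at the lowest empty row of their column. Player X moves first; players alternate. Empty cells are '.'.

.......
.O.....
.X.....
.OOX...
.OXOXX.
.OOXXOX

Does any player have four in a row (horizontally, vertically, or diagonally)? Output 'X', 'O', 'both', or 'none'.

none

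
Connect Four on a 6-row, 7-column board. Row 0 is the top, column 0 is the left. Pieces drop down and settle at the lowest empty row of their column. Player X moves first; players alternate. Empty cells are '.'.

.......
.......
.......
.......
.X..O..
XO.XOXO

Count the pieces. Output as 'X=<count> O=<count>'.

X=4 O=4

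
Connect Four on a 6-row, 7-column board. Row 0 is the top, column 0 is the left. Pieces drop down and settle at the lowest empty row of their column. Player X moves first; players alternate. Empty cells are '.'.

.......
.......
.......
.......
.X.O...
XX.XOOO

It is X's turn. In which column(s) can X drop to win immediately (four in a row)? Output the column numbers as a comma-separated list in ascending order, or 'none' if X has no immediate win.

col 0: drop X → no win
col 1: drop X → no win
col 2: drop X → WIN!
col 3: drop X → no win
col 4: drop X → no win
col 5: drop X → no win
col 6: drop X → no win

Answer: 2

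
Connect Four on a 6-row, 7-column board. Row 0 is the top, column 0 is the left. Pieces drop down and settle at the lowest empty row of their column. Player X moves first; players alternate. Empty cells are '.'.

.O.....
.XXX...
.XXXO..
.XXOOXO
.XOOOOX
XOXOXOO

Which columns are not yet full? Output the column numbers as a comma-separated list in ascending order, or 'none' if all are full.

Answer: 0,2,3,4,5,6

Derivation:
col 0: top cell = '.' → open
col 1: top cell = 'O' → FULL
col 2: top cell = '.' → open
col 3: top cell = '.' → open
col 4: top cell = '.' → open
col 5: top cell = '.' → open
col 6: top cell = '.' → open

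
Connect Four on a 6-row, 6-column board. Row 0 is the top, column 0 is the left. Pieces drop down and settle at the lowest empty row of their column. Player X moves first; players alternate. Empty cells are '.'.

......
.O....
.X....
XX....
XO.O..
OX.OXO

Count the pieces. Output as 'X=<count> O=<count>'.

X=6 O=6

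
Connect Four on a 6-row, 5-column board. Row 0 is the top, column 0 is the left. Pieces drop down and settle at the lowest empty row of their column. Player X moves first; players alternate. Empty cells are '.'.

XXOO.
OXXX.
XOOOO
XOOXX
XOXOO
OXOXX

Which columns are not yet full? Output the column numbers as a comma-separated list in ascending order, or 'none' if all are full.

Answer: 4

Derivation:
col 0: top cell = 'X' → FULL
col 1: top cell = 'X' → FULL
col 2: top cell = 'O' → FULL
col 3: top cell = 'O' → FULL
col 4: top cell = '.' → open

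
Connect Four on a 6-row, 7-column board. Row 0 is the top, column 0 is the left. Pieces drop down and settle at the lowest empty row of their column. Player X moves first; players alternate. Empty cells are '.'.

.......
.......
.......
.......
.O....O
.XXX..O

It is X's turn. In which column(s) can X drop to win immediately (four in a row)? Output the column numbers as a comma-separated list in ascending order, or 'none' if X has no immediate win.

col 0: drop X → WIN!
col 1: drop X → no win
col 2: drop X → no win
col 3: drop X → no win
col 4: drop X → WIN!
col 5: drop X → no win
col 6: drop X → no win

Answer: 0,4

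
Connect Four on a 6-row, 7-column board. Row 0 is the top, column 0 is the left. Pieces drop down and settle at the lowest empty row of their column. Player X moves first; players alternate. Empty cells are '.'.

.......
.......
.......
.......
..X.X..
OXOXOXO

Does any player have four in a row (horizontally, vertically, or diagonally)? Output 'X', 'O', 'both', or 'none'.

none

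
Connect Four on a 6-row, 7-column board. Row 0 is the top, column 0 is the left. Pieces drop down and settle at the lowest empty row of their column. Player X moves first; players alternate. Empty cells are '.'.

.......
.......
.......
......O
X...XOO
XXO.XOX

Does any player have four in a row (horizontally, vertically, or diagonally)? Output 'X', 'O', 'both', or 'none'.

none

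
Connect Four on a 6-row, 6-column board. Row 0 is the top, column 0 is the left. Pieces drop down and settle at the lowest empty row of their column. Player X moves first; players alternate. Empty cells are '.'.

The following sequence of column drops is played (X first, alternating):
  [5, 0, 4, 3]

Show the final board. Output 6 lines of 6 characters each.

Move 1: X drops in col 5, lands at row 5
Move 2: O drops in col 0, lands at row 5
Move 3: X drops in col 4, lands at row 5
Move 4: O drops in col 3, lands at row 5

Answer: ......
......
......
......
......
O..OXX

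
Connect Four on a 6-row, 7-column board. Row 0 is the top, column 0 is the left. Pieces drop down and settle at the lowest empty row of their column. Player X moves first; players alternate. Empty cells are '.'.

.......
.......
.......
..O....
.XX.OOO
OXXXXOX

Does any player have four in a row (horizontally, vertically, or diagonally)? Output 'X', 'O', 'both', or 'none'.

X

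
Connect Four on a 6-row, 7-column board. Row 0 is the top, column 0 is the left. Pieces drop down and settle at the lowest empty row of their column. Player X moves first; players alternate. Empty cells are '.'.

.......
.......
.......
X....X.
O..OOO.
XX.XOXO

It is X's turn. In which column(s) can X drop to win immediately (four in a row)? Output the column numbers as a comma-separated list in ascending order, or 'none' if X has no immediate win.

col 0: drop X → no win
col 1: drop X → no win
col 2: drop X → WIN!
col 3: drop X → no win
col 4: drop X → no win
col 5: drop X → no win
col 6: drop X → no win

Answer: 2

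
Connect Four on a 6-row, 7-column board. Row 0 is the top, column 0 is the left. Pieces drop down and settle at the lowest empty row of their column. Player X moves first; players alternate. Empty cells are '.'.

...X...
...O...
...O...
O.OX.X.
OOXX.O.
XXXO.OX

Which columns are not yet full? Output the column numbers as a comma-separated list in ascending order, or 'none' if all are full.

col 0: top cell = '.' → open
col 1: top cell = '.' → open
col 2: top cell = '.' → open
col 3: top cell = 'X' → FULL
col 4: top cell = '.' → open
col 5: top cell = '.' → open
col 6: top cell = '.' → open

Answer: 0,1,2,4,5,6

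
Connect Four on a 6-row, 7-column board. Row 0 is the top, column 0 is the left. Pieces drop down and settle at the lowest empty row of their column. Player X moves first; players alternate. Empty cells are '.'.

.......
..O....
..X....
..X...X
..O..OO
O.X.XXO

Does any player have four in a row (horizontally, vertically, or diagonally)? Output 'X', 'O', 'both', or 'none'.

none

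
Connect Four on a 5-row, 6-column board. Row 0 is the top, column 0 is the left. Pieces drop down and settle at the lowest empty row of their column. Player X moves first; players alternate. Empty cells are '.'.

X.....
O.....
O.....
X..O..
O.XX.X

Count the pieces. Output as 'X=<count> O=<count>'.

X=5 O=4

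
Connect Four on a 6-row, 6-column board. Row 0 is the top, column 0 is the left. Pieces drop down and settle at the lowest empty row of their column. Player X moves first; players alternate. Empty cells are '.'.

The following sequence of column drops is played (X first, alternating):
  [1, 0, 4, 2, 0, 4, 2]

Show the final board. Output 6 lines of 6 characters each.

Answer: ......
......
......
......
X.X.O.
OXO.X.

Derivation:
Move 1: X drops in col 1, lands at row 5
Move 2: O drops in col 0, lands at row 5
Move 3: X drops in col 4, lands at row 5
Move 4: O drops in col 2, lands at row 5
Move 5: X drops in col 0, lands at row 4
Move 6: O drops in col 4, lands at row 4
Move 7: X drops in col 2, lands at row 4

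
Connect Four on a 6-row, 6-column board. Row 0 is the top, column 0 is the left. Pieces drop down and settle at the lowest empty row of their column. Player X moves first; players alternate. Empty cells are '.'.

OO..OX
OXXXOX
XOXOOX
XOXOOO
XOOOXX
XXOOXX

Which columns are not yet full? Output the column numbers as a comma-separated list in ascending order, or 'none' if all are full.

Answer: 2,3

Derivation:
col 0: top cell = 'O' → FULL
col 1: top cell = 'O' → FULL
col 2: top cell = '.' → open
col 3: top cell = '.' → open
col 4: top cell = 'O' → FULL
col 5: top cell = 'X' → FULL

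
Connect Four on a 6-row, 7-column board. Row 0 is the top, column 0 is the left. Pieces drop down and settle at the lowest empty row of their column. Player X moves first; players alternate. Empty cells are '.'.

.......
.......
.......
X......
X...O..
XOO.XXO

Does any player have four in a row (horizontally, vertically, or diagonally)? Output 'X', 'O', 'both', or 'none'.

none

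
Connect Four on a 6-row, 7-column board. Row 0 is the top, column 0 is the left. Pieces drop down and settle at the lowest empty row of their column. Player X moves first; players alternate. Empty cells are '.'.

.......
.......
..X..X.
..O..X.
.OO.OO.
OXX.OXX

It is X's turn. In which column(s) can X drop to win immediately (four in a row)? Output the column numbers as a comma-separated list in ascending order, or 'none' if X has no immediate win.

Answer: none

Derivation:
col 0: drop X → no win
col 1: drop X → no win
col 2: drop X → no win
col 3: drop X → no win
col 4: drop X → no win
col 5: drop X → no win
col 6: drop X → no win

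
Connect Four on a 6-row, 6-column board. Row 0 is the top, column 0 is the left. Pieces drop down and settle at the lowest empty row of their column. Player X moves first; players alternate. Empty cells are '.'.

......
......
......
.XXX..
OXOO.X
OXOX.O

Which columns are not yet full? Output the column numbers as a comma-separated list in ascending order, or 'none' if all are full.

col 0: top cell = '.' → open
col 1: top cell = '.' → open
col 2: top cell = '.' → open
col 3: top cell = '.' → open
col 4: top cell = '.' → open
col 5: top cell = '.' → open

Answer: 0,1,2,3,4,5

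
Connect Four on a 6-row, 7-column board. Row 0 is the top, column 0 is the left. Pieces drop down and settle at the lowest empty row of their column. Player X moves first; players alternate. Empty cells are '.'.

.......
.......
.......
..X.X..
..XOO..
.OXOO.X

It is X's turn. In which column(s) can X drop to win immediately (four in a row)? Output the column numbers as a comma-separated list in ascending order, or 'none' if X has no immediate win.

Answer: 2

Derivation:
col 0: drop X → no win
col 1: drop X → no win
col 2: drop X → WIN!
col 3: drop X → no win
col 4: drop X → no win
col 5: drop X → no win
col 6: drop X → no win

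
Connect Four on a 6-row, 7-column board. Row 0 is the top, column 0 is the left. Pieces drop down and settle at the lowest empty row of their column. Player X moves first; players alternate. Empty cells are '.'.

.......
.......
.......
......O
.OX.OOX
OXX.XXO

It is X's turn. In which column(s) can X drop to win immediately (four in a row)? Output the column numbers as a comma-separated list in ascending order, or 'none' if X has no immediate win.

col 0: drop X → no win
col 1: drop X → no win
col 2: drop X → no win
col 3: drop X → WIN!
col 4: drop X → no win
col 5: drop X → no win
col 6: drop X → no win

Answer: 3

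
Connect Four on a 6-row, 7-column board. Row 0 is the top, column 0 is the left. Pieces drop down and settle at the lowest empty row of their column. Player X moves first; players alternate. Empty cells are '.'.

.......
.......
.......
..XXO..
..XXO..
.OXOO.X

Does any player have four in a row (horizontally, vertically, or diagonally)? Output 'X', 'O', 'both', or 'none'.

none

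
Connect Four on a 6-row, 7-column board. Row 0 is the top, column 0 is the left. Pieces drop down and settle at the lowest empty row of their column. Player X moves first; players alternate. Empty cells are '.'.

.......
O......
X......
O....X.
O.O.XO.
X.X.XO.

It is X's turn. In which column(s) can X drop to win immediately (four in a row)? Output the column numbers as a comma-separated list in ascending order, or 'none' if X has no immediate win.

Answer: none

Derivation:
col 0: drop X → no win
col 1: drop X → no win
col 2: drop X → no win
col 3: drop X → no win
col 4: drop X → no win
col 5: drop X → no win
col 6: drop X → no win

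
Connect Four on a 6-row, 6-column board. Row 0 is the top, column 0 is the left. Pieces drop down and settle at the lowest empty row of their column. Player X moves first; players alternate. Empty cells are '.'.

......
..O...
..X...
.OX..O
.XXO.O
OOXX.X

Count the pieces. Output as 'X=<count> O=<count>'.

X=7 O=7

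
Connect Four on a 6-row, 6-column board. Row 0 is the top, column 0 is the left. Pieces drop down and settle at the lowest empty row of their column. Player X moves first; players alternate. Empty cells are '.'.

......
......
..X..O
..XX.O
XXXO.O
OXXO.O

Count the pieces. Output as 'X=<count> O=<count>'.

X=8 O=7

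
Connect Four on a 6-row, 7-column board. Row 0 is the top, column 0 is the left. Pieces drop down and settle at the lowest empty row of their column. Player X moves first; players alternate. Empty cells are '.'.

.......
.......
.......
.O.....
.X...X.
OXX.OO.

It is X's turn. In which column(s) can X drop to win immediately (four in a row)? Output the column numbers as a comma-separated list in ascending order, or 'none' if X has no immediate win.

Answer: none

Derivation:
col 0: drop X → no win
col 1: drop X → no win
col 2: drop X → no win
col 3: drop X → no win
col 4: drop X → no win
col 5: drop X → no win
col 6: drop X → no win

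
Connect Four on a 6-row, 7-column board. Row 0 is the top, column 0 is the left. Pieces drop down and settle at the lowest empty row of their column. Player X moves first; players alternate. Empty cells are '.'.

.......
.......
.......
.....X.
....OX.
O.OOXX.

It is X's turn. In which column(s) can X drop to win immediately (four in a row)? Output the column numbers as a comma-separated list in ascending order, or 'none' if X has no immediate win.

col 0: drop X → no win
col 1: drop X → no win
col 2: drop X → no win
col 3: drop X → no win
col 4: drop X → no win
col 5: drop X → WIN!
col 6: drop X → no win

Answer: 5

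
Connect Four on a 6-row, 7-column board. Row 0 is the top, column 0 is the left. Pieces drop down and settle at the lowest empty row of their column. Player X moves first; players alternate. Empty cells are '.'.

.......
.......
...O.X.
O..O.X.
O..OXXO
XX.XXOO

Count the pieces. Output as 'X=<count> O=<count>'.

X=8 O=8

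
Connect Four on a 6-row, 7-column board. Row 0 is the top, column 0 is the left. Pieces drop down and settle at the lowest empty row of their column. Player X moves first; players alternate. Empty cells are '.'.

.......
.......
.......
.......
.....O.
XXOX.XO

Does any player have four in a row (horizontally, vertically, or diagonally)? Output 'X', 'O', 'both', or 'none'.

none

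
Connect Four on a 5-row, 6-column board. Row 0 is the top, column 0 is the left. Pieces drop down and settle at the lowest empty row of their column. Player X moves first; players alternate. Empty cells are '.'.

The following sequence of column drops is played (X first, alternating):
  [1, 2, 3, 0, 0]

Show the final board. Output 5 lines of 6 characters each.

Answer: ......
......
......
X.....
OXOX..

Derivation:
Move 1: X drops in col 1, lands at row 4
Move 2: O drops in col 2, lands at row 4
Move 3: X drops in col 3, lands at row 4
Move 4: O drops in col 0, lands at row 4
Move 5: X drops in col 0, lands at row 3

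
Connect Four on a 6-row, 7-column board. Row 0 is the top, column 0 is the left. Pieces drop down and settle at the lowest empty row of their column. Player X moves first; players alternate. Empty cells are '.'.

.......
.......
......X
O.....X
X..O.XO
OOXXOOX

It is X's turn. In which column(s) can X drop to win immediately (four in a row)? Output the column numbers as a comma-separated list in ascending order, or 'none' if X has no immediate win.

col 0: drop X → no win
col 1: drop X → no win
col 2: drop X → no win
col 3: drop X → no win
col 4: drop X → no win
col 5: drop X → no win
col 6: drop X → no win

Answer: none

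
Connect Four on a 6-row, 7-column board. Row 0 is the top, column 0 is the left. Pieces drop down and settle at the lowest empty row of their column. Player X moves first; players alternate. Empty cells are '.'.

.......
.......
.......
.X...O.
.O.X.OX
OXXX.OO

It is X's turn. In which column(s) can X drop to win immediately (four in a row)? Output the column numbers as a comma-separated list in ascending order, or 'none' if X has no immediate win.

col 0: drop X → no win
col 1: drop X → no win
col 2: drop X → no win
col 3: drop X → no win
col 4: drop X → WIN!
col 5: drop X → no win
col 6: drop X → no win

Answer: 4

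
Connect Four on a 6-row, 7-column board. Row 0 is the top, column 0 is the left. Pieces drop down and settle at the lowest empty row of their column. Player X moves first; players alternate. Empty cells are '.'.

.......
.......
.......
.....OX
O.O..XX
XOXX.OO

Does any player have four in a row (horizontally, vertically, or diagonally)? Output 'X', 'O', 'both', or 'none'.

none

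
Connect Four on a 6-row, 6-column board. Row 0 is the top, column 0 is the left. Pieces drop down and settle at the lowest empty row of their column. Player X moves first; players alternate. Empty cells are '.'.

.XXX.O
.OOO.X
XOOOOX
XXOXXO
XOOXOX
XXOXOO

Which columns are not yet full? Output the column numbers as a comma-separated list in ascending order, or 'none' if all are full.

col 0: top cell = '.' → open
col 1: top cell = 'X' → FULL
col 2: top cell = 'X' → FULL
col 3: top cell = 'X' → FULL
col 4: top cell = '.' → open
col 5: top cell = 'O' → FULL

Answer: 0,4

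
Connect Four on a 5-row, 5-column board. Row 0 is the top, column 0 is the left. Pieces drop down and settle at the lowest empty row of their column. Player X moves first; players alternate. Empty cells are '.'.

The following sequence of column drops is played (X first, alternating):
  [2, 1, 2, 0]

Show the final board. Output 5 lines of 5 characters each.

Answer: .....
.....
.....
..X..
OOX..

Derivation:
Move 1: X drops in col 2, lands at row 4
Move 2: O drops in col 1, lands at row 4
Move 3: X drops in col 2, lands at row 3
Move 4: O drops in col 0, lands at row 4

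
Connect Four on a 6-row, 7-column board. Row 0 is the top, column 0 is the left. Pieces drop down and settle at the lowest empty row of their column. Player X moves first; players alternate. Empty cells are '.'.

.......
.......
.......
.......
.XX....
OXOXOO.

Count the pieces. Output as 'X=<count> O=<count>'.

X=4 O=4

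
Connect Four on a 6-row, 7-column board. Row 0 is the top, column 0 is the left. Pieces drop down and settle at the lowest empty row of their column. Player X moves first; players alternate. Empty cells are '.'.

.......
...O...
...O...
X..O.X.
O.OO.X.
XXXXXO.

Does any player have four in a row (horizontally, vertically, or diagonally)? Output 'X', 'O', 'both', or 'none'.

both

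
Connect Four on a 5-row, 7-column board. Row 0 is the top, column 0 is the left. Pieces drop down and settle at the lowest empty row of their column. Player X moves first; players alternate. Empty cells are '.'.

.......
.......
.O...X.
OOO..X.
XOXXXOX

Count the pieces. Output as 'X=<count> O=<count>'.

X=7 O=6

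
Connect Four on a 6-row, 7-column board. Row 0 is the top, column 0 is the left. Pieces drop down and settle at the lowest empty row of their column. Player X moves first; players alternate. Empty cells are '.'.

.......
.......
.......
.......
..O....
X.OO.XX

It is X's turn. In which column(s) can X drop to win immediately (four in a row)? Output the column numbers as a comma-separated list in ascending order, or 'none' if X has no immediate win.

col 0: drop X → no win
col 1: drop X → no win
col 2: drop X → no win
col 3: drop X → no win
col 4: drop X → no win
col 5: drop X → no win
col 6: drop X → no win

Answer: none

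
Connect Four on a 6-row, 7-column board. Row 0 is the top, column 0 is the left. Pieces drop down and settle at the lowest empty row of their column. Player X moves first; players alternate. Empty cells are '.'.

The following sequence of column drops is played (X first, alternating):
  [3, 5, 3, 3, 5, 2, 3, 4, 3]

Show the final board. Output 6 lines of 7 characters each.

Answer: .......
...X...
...X...
...O...
...X.X.
..OXOO.

Derivation:
Move 1: X drops in col 3, lands at row 5
Move 2: O drops in col 5, lands at row 5
Move 3: X drops in col 3, lands at row 4
Move 4: O drops in col 3, lands at row 3
Move 5: X drops in col 5, lands at row 4
Move 6: O drops in col 2, lands at row 5
Move 7: X drops in col 3, lands at row 2
Move 8: O drops in col 4, lands at row 5
Move 9: X drops in col 3, lands at row 1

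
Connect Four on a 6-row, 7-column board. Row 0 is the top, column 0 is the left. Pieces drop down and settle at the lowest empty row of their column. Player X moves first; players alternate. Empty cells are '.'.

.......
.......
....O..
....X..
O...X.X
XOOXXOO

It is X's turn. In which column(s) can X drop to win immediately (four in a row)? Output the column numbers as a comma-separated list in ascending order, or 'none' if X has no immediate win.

col 0: drop X → no win
col 1: drop X → no win
col 2: drop X → no win
col 3: drop X → no win
col 4: drop X → no win
col 5: drop X → no win
col 6: drop X → no win

Answer: none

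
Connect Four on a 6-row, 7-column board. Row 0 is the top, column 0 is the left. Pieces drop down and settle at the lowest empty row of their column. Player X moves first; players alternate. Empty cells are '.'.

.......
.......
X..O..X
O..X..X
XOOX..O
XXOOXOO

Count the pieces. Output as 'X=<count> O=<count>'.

X=9 O=9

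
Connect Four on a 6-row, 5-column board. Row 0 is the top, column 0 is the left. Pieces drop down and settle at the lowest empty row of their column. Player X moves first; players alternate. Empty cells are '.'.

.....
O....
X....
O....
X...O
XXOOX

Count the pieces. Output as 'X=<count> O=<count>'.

X=5 O=5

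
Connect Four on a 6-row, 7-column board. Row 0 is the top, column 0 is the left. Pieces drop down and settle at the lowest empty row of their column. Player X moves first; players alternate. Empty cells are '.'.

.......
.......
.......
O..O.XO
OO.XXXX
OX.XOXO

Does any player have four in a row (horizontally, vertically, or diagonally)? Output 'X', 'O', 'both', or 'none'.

X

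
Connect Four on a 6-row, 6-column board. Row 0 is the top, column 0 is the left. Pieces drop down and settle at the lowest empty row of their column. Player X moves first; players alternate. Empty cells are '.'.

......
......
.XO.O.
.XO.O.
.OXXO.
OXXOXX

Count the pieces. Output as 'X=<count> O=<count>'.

X=8 O=8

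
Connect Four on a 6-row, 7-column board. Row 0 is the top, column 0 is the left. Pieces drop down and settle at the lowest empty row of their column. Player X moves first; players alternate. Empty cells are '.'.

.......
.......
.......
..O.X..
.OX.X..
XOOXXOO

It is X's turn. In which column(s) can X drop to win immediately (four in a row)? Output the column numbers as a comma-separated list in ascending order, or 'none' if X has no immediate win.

col 0: drop X → no win
col 1: drop X → no win
col 2: drop X → no win
col 3: drop X → no win
col 4: drop X → WIN!
col 5: drop X → no win
col 6: drop X → no win

Answer: 4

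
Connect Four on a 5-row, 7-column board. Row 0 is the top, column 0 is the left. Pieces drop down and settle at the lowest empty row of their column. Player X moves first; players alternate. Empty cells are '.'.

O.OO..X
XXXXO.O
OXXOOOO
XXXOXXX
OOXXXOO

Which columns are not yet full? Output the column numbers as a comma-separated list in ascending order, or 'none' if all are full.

col 0: top cell = 'O' → FULL
col 1: top cell = '.' → open
col 2: top cell = 'O' → FULL
col 3: top cell = 'O' → FULL
col 4: top cell = '.' → open
col 5: top cell = '.' → open
col 6: top cell = 'X' → FULL

Answer: 1,4,5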